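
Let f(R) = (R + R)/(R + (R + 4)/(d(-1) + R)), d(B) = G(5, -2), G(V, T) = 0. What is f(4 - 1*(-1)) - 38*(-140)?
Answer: 90465/17 ≈ 5321.5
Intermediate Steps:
d(B) = 0
f(R) = 2*R/(R + (4 + R)/R) (f(R) = (R + R)/(R + (R + 4)/(0 + R)) = (2*R)/(R + (4 + R)/R) = 2*R/(R + (4 + R)/R))
f(4 - 1*(-1)) - 38*(-140) = 2*(4 - 1*(-1))²/(4 + (4 - 1*(-1)) + (4 - 1*(-1))²) - 38*(-140) = 2*(4 + 1)²/(4 + (4 + 1) + (4 + 1)²) + 5320 = 2*5²/(4 + 5 + 5²) + 5320 = 2*25/(4 + 5 + 25) + 5320 = 2*25/34 + 5320 = 2*25*(1/34) + 5320 = 25/17 + 5320 = 90465/17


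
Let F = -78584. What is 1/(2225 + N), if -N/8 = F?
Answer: 1/630897 ≈ 1.5850e-6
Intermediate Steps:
N = 628672 (N = -8*(-78584) = 628672)
1/(2225 + N) = 1/(2225 + 628672) = 1/630897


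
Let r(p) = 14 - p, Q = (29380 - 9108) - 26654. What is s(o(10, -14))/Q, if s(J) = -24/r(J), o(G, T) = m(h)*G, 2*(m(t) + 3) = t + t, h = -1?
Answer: 2/28719 ≈ 6.9640e-5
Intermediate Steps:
m(t) = -3 + t (m(t) = -3 + (t + t)/2 = -3 + (2*t)/2 = -3 + t)
Q = -6382 (Q = 20272 - 26654 = -6382)
o(G, T) = -4*G (o(G, T) = (-3 - 1)*G = -4*G)
s(J) = -24/(14 - J)
s(o(10, -14))/Q = (24/(-14 - 4*10))/(-6382) = (24/(-14 - 40))*(-1/6382) = (24/(-54))*(-1/6382) = (24*(-1/54))*(-1/6382) = -4/9*(-1/6382) = 2/28719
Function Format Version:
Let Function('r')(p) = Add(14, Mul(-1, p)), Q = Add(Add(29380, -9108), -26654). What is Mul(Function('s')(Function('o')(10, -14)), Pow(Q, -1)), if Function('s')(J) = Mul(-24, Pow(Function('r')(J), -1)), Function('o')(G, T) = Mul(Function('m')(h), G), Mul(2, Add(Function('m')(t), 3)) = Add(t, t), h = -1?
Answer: Rational(2, 28719) ≈ 6.9640e-5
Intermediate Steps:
Function('m')(t) = Add(-3, t) (Function('m')(t) = Add(-3, Mul(Rational(1, 2), Add(t, t))) = Add(-3, Mul(Rational(1, 2), Mul(2, t))) = Add(-3, t))
Q = -6382 (Q = Add(20272, -26654) = -6382)
Function('o')(G, T) = Mul(-4, G) (Function('o')(G, T) = Mul(Add(-3, -1), G) = Mul(-4, G))
Function('s')(J) = Mul(-24, Pow(Add(14, Mul(-1, J)), -1))
Mul(Function('s')(Function('o')(10, -14)), Pow(Q, -1)) = Mul(Mul(24, Pow(Add(-14, Mul(-4, 10)), -1)), Pow(-6382, -1)) = Mul(Mul(24, Pow(Add(-14, -40), -1)), Rational(-1, 6382)) = Mul(Mul(24, Pow(-54, -1)), Rational(-1, 6382)) = Mul(Mul(24, Rational(-1, 54)), Rational(-1, 6382)) = Mul(Rational(-4, 9), Rational(-1, 6382)) = Rational(2, 28719)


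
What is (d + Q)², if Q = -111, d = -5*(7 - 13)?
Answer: 6561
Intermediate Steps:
d = 30 (d = -5*(-6) = 30)
(d + Q)² = (30 - 111)² = (-81)² = 6561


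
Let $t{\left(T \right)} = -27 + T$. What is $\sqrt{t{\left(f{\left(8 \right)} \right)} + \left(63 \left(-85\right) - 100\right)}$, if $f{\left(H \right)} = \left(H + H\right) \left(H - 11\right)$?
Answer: $i \sqrt{5530} \approx 74.364 i$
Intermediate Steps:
$f{\left(H \right)} = 2 H \left(-11 + H\right)$
$\sqrt{t{\left(f{\left(8 \right)} \right)} + \left(63 \left(-85\right) - 100\right)} = \sqrt{\left(-27 + 2 \cdot 8 \left(-11 + 8\right)\right) + \left(63 \left(-85\right) - 100\right)} = \sqrt{\left(-27 + 2 \cdot 8 \left(-3\right)\right) - 5455} = \sqrt{\left(-27 - 48\right) - 5455} = \sqrt{-75 - 5455} = \sqrt{-5530} = i \sqrt{5530}$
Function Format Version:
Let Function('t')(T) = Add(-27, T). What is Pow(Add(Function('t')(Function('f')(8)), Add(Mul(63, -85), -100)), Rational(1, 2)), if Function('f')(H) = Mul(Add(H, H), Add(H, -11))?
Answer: Mul(I, Pow(5530, Rational(1, 2))) ≈ Mul(74.364, I)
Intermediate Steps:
Function('f')(H) = Mul(2, H, Add(-11, H)) (Function('f')(H) = Mul(Mul(2, H), Add(-11, H)) = Mul(2, H, Add(-11, H)))
Pow(Add(Function('t')(Function('f')(8)), Add(Mul(63, -85), -100)), Rational(1, 2)) = Pow(Add(Add(-27, Mul(2, 8, Add(-11, 8))), Add(Mul(63, -85), -100)), Rational(1, 2)) = Pow(Add(Add(-27, Mul(2, 8, -3)), Add(-5355, -100)), Rational(1, 2)) = Pow(Add(Add(-27, -48), -5455), Rational(1, 2)) = Pow(Add(-75, -5455), Rational(1, 2)) = Pow(-5530, Rational(1, 2)) = Mul(I, Pow(5530, Rational(1, 2)))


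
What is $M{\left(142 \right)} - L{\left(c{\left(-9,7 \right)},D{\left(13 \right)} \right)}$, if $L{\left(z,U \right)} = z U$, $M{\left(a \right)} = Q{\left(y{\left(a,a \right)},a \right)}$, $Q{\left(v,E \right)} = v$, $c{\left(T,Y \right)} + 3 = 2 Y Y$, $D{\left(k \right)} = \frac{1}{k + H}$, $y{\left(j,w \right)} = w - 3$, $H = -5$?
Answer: $\frac{1017}{8} \approx 127.13$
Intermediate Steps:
$y{\left(j,w \right)} = -3 + w$
$D{\left(k \right)} = \frac{1}{-5 + k}$ ($D{\left(k \right)} = \frac{1}{k - 5} = \frac{1}{-5 + k}$)
$c{\left(T,Y \right)} = -3 + 2 Y^{2}$ ($c{\left(T,Y \right)} = -3 + 2 Y Y = -3 + 2 Y^{2}$)
$M{\left(a \right)} = -3 + a$
$L{\left(z,U \right)} = U z$
$M{\left(142 \right)} - L{\left(c{\left(-9,7 \right)},D{\left(13 \right)} \right)} = \left(-3 + 142\right) - \frac{-3 + 2 \cdot 7^{2}}{-5 + 13} = 139 - \frac{-3 + 2 \cdot 49}{8} = 139 - \frac{-3 + 98}{8} = 139 - \frac{1}{8} \cdot 95 = 139 - \frac{95}{8} = \frac{1017}{8}$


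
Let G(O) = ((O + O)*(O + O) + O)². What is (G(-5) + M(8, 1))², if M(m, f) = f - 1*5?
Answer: 81378441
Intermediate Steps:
M(m, f) = -5 + f (M(m, f) = f - 5 = -5 + f)
G(O) = (O + 4*O²)² (G(O) = ((2*O)*(2*O) + O)² = (4*O² + O)² = (O + 4*O²)²)
(G(-5) + M(8, 1))² = ((-5)²*(1 + 4*(-5))² + (-5 + 1))² = (25*(1 - 20)² - 4)² = (25*(-19)² - 4)² = (25*361 - 4)² = (9025 - 4)² = 9021² = 81378441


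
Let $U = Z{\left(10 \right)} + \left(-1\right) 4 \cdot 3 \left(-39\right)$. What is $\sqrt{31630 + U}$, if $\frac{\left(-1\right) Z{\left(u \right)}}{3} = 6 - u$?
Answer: $13 \sqrt{190} \approx 179.19$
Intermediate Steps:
$Z{\left(u \right)} = -18 + 3 u$ ($Z{\left(u \right)} = - 3 \left(6 - u\right) = -18 + 3 u$)
$U = 480$ ($U = \left(-18 + 3 \cdot 10\right) + \left(-1\right) 4 \cdot 3 \left(-39\right) = \left(-18 + 30\right) + \left(-4\right) 3 \left(-39\right) = 12 - -468 = 12 + 468 = 480$)
$\sqrt{31630 + U} = \sqrt{31630 + 480} = \sqrt{32110} = 13 \sqrt{190}$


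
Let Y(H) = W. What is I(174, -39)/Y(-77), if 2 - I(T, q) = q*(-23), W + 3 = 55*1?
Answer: -895/52 ≈ -17.212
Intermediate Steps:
W = 52 (W = -3 + 55*1 = -3 + 55 = 52)
I(T, q) = 2 + 23*q (I(T, q) = 2 - q*(-23) = 2 - (-23)*q = 2 + 23*q)
Y(H) = 52
I(174, -39)/Y(-77) = (2 + 23*(-39))/52 = (2 - 897)*(1/52) = -895*1/52 = -895/52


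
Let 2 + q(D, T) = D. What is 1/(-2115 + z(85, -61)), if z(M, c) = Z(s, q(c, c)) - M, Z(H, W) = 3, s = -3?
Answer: -1/2197 ≈ -0.00045517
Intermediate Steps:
q(D, T) = -2 + D
z(M, c) = 3 - M
1/(-2115 + z(85, -61)) = 1/(-2115 + (3 - 1*85)) = 1/(-2115 + (3 - 85)) = 1/(-2115 - 82) = 1/(-2197) = -1/2197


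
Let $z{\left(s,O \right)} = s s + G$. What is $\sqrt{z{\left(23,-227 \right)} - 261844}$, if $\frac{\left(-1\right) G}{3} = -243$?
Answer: $3 i \sqrt{28954} \approx 510.48 i$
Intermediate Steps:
$G = 729$ ($G = \left(-3\right) \left(-243\right) = 729$)
$z{\left(s,O \right)} = 729 + s^{2}$ ($z{\left(s,O \right)} = s s + 729 = s^{2} + 729 = 729 + s^{2}$)
$\sqrt{z{\left(23,-227 \right)} - 261844} = \sqrt{\left(729 + 23^{2}\right) - 261844} = \sqrt{\left(729 + 529\right) - 261844} = \sqrt{1258 - 261844} = \sqrt{-260586} = 3 i \sqrt{28954}$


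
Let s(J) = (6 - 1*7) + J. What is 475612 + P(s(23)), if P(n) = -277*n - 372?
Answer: 469146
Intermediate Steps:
s(J) = -1 + J (s(J) = (6 - 7) + J = -1 + J)
P(n) = -372 - 277*n
475612 + P(s(23)) = 475612 + (-372 - 277*(-1 + 23)) = 475612 + (-372 - 277*22) = 475612 + (-372 - 6094) = 475612 - 6466 = 469146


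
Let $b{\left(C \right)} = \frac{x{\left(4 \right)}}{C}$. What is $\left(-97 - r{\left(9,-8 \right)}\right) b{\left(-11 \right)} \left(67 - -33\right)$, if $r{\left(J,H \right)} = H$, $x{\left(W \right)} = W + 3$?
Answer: $\frac{62300}{11} \approx 5663.6$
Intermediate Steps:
$x{\left(W \right)} = 3 + W$
$b{\left(C \right)} = \frac{7}{C}$ ($b{\left(C \right)} = \frac{3 + 4}{C} = \frac{7}{C}$)
$\left(-97 - r{\left(9,-8 \right)}\right) b{\left(-11 \right)} \left(67 - -33\right) = \left(-97 - -8\right) \frac{7}{-11} \left(67 - -33\right) = \left(-97 + 8\right) 7 \left(- \frac{1}{11}\right) \left(67 + 33\right) = \left(-89\right) \left(- \frac{7}{11}\right) 100 = \frac{623}{11} \cdot 100 = \frac{62300}{11}$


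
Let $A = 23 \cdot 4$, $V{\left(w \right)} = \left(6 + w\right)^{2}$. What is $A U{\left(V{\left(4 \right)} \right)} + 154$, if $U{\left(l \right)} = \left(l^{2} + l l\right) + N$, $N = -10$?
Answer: $1839234$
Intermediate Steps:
$A = 92$
$U{\left(l \right)} = -10 + 2 l^{2}$ ($U{\left(l \right)} = \left(l^{2} + l l\right) - 10 = \left(l^{2} + l^{2}\right) - 10 = 2 l^{2} - 10 = -10 + 2 l^{2}$)
$A U{\left(V{\left(4 \right)} \right)} + 154 = 92 \left(-10 + 2 \left(\left(6 + 4\right)^{2}\right)^{2}\right) + 154 = 92 \left(-10 + 2 \left(10^{2}\right)^{2}\right) + 154 = 92 \left(-10 + 2 \cdot 100^{2}\right) + 154 = 92 \left(-10 + 2 \cdot 10000\right) + 154 = 92 \left(-10 + 20000\right) + 154 = 92 \cdot 19990 + 154 = 1839080 + 154 = 1839234$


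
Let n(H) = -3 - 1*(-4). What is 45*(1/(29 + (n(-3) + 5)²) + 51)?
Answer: 29844/13 ≈ 2295.7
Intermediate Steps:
n(H) = 1 (n(H) = -3 + 4 = 1)
45*(1/(29 + (n(-3) + 5)²) + 51) = 45*(1/(29 + (1 + 5)²) + 51) = 45*(1/(29 + 6²) + 51) = 45*(1/(29 + 36) + 51) = 45*(1/65 + 51) = 45*(3316/65) = 29844/13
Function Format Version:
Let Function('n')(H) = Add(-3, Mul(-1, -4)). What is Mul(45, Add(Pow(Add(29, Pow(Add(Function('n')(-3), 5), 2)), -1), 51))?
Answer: Rational(29844, 13) ≈ 2295.7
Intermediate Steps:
Function('n')(H) = 1 (Function('n')(H) = Add(-3, 4) = 1)
Mul(45, Add(Pow(Add(29, Pow(Add(Function('n')(-3), 5), 2)), -1), 51)) = Mul(45, Add(Pow(Add(29, Pow(Add(1, 5), 2)), -1), 51)) = Mul(45, Add(Pow(Add(29, Pow(6, 2)), -1), 51)) = Mul(45, Add(Pow(Add(29, 36), -1), 51)) = Mul(45, Add(Pow(65, -1), 51)) = Mul(45, Add(Rational(1, 65), 51)) = Mul(45, Rational(3316, 65)) = Rational(29844, 13)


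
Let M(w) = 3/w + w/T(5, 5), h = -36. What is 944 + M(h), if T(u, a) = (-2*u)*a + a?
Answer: 56683/60 ≈ 944.72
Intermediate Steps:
T(u, a) = a - 2*a*u (T(u, a) = -2*a*u + a = a - 2*a*u)
M(w) = 3/w - w/45 (M(w) = 3/w + w/((5*(1 - 2*5))) = 3/w + w/((5*(1 - 10))) = 3/w + w/((5*(-9))) = 3/w + w/(-45) = 3/w + w*(-1/45) = 3/w - w/45)
944 + M(h) = 944 + (3/(-36) - 1/45*(-36)) = 944 + (3*(-1/36) + ⅘) = 944 + (-1/12 + ⅘) = 944 + 43/60 = 56683/60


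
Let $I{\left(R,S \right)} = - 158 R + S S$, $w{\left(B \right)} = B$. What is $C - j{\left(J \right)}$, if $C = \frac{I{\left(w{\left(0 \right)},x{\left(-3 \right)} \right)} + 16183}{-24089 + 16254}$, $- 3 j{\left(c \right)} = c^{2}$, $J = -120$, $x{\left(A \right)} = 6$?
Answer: $\frac{37591781}{7835} \approx 4797.9$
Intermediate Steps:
$I{\left(R,S \right)} = S^{2} - 158 R$ ($I{\left(R,S \right)} = - 158 R + S^{2} = S^{2} - 158 R$)
$j{\left(c \right)} = - \frac{c^{2}}{3}$
$C = - \frac{16219}{7835}$ ($C = \frac{\left(6^{2} - 0\right) + 16183}{-24089 + 16254} = \frac{\left(36 + 0\right) + 16183}{-7835} = \left(36 + 16183\right) \left(- \frac{1}{7835}\right) = 16219 \left(- \frac{1}{7835}\right) = - \frac{16219}{7835} \approx -2.0701$)
$C - j{\left(J \right)} = - \frac{16219}{7835} - - \frac{\left(-120\right)^{2}}{3} = - \frac{16219}{7835} - \left(- \frac{1}{3}\right) 14400 = - \frac{16219}{7835} - -4800 = - \frac{16219}{7835} + 4800 = \frac{37591781}{7835}$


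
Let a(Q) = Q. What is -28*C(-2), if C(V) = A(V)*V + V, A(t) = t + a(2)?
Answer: 56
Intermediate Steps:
A(t) = 2 + t (A(t) = t + 2 = 2 + t)
C(V) = V + V*(2 + V) (C(V) = (2 + V)*V + V = V*(2 + V) + V = V + V*(2 + V))
-28*C(-2) = -(-56)*(3 - 2) = -(-56) = -28*(-2) = 56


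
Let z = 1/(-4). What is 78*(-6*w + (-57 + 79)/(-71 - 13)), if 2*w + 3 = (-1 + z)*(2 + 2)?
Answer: 12961/7 ≈ 1851.6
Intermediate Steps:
z = -¼ ≈ -0.25000
w = -4 (w = -3/2 + ((-1 - ¼)*(2 + 2))/2 = -3/2 + (-5/4*4)/2 = -3/2 + (½)*(-5) = -3/2 - 5/2 = -4)
78*(-6*w + (-57 + 79)/(-71 - 13)) = 78*(-6*(-4) + (-57 + 79)/(-71 - 13)) = 78*(24 + 22/(-84)) = 78*(24 + 22*(-1/84)) = 78*(24 - 11/42) = 78*(997/42) = 12961/7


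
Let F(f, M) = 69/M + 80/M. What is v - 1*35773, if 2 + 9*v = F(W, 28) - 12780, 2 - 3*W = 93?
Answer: -3124181/84 ≈ -37193.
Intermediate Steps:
W = -91/3 (W = 2/3 - 1/3*93 = 2/3 - 31 = -91/3 ≈ -30.333)
F(f, M) = 149/M
v = -119249/84 (v = -2/9 + (149/28 - 12780)/9 = -2/9 + (1/9)*(-357691/28) = -2/9 - 357691/252 = -119249/84 ≈ -1419.6)
v - 1*35773 = -119249/84 - 1*35773 = -119249/84 - 35773 = -3124181/84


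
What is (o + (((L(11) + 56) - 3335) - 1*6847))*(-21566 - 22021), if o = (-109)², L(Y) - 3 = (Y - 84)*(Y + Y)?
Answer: -6625224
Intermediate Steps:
L(Y) = 3 + 2*Y*(-84 + Y) (L(Y) = 3 + (Y - 84)*(Y + Y) = 3 + (-84 + Y)*(2*Y) = 3 + 2*Y*(-84 + Y))
o = 11881
(o + (((L(11) + 56) - 3335) - 1*6847))*(-21566 - 22021) = (11881 + ((((3 - 168*11 + 2*11²) + 56) - 3335) - 1*6847))*(-21566 - 22021) = (11881 + ((((3 - 1848 + 2*121) + 56) - 3335) - 6847))*(-43587) = (11881 + ((((3 - 1848 + 242) + 56) - 3335) - 6847))*(-43587) = (11881 + (((-1603 + 56) - 3335) - 6847))*(-43587) = (11881 + ((-1547 - 3335) - 6847))*(-43587) = (11881 + (-4882 - 6847))*(-43587) = (11881 - 11729)*(-43587) = 152*(-43587) = -6625224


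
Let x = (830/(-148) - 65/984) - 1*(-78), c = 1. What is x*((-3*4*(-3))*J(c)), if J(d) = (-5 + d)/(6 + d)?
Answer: -2257062/1517 ≈ -1487.8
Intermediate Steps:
J(d) = (-5 + d)/(6 + d)
x = 2633239/36408 (x = (830*(-1/148) - 65*1/984) + 78 = (-415/74 - 65/984) + 78 = -206585/36408 + 78 = 2633239/36408 ≈ 72.326)
x*((-3*4*(-3))*J(c)) = 2633239*((-3*4*(-3))*((-5 + 1)/(6 + 1)))/36408 = 2633239*((-12*(-3))*(-4/7))/36408 = 2633239*(36*((⅐)*(-4)))/36408 = 2633239*(36*(-4/7))/36408 = (2633239/36408)*(-144/7) = -2257062/1517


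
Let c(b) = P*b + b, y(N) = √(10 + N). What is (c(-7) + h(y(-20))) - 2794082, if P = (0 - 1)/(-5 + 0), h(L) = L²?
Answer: -13970502/5 ≈ -2.7941e+6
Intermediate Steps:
P = ⅕ (P = -1/(-5) = -1*(-⅕) = ⅕ ≈ 0.20000)
c(b) = 6*b/5 (c(b) = b/5 + b = 6*b/5)
(c(-7) + h(y(-20))) - 2794082 = ((6/5)*(-7) + (√(10 - 20))²) - 2794082 = (-42/5 + (√(-10))²) - 2794082 = (-42/5 + (I*√10)²) - 2794082 = (-42/5 - 10) - 2794082 = -92/5 - 2794082 = -13970502/5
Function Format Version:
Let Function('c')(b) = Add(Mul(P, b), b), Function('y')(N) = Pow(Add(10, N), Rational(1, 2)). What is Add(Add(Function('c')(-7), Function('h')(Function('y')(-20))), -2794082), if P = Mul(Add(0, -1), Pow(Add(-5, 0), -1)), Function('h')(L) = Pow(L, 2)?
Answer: Rational(-13970502, 5) ≈ -2.7941e+6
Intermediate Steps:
P = Rational(1, 5) (P = Mul(-1, Pow(-5, -1)) = Mul(-1, Rational(-1, 5)) = Rational(1, 5) ≈ 0.20000)
Function('c')(b) = Mul(Rational(6, 5), b) (Function('c')(b) = Add(Mul(Rational(1, 5), b), b) = Mul(Rational(6, 5), b))
Add(Add(Function('c')(-7), Function('h')(Function('y')(-20))), -2794082) = Add(Add(Mul(Rational(6, 5), -7), Pow(Pow(Add(10, -20), Rational(1, 2)), 2)), -2794082) = Add(Add(Rational(-42, 5), Pow(Pow(-10, Rational(1, 2)), 2)), -2794082) = Add(Add(Rational(-42, 5), Pow(Mul(I, Pow(10, Rational(1, 2))), 2)), -2794082) = Add(Add(Rational(-42, 5), -10), -2794082) = Add(Rational(-92, 5), -2794082) = Rational(-13970502, 5)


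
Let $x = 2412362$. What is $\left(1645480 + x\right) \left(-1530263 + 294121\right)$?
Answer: $-5016068925564$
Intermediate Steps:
$\left(1645480 + x\right) \left(-1530263 + 294121\right) = \left(1645480 + 2412362\right) \left(-1530263 + 294121\right) = 4057842 \left(-1236142\right) = -5016068925564$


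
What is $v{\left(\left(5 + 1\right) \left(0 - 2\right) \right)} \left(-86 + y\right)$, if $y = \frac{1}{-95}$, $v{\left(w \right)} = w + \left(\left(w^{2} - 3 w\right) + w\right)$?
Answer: $- \frac{1274676}{95} \approx -13418.0$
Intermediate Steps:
$v{\left(w \right)} = w^{2} - w$ ($v{\left(w \right)} = w + \left(w^{2} - 2 w\right) = w^{2} - w$)
$y = - \frac{1}{95} \approx -0.010526$
$v{\left(\left(5 + 1\right) \left(0 - 2\right) \right)} \left(-86 + y\right) = \left(5 + 1\right) \left(0 - 2\right) \left(-1 + \left(5 + 1\right) \left(0 - 2\right)\right) \left(-86 - \frac{1}{95}\right) = 6 \left(-2\right) \left(-1 + 6 \left(-2\right)\right) \left(- \frac{8171}{95}\right) = - 12 \left(-1 - 12\right) \left(- \frac{8171}{95}\right) = \left(-12\right) \left(-13\right) \left(- \frac{8171}{95}\right) = 156 \left(- \frac{8171}{95}\right) = - \frac{1274676}{95}$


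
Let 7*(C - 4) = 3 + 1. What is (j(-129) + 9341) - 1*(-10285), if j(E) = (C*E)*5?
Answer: 116742/7 ≈ 16677.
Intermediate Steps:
C = 32/7 (C = 4 + (3 + 1)/7 = 4 + (⅐)*4 = 4 + 4/7 = 32/7 ≈ 4.5714)
j(E) = 160*E/7 (j(E) = (32*E/7)*5 = 160*E/7)
(j(-129) + 9341) - 1*(-10285) = ((160/7)*(-129) + 9341) - 1*(-10285) = (-20640/7 + 9341) + 10285 = 44747/7 + 10285 = 116742/7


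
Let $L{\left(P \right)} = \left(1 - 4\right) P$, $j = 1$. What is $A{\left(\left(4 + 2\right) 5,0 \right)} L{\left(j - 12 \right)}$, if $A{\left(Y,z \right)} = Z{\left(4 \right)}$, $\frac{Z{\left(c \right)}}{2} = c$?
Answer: $264$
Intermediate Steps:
$Z{\left(c \right)} = 2 c$
$A{\left(Y,z \right)} = 8$ ($A{\left(Y,z \right)} = 2 \cdot 4 = 8$)
$L{\left(P \right)} = - 3 P$
$A{\left(\left(4 + 2\right) 5,0 \right)} L{\left(j - 12 \right)} = 8 \left(- 3 \left(1 - 12\right)\right) = 8 \left(\left(-3\right) \left(-11\right)\right) = 8 \cdot 33 = 264$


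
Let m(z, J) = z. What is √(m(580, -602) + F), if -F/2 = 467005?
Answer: I*√933430 ≈ 966.14*I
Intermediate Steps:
F = -934010 (F = -2*467005 = -934010)
√(m(580, -602) + F) = √(580 - 934010) = √(-933430) = I*√933430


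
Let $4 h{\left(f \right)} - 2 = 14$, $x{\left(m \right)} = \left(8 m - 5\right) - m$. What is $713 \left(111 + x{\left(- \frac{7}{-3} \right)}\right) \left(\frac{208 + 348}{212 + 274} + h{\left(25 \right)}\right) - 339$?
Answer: $\frac{326841619}{729} \approx 4.4834 \cdot 10^{5}$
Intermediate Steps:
$x{\left(m \right)} = -5 + 7 m$ ($x{\left(m \right)} = \left(-5 + 8 m\right) - m = -5 + 7 m$)
$h{\left(f \right)} = 4$ ($h{\left(f \right)} = \frac{1}{2} + \frac{1}{4} \cdot 14 = \frac{1}{2} + \frac{7}{2} = 4$)
$713 \left(111 + x{\left(- \frac{7}{-3} \right)}\right) \left(\frac{208 + 348}{212 + 274} + h{\left(25 \right)}\right) - 339 = 713 \left(111 - \left(5 - 7 \left(- \frac{7}{-3}\right)\right)\right) \left(\frac{208 + 348}{212 + 274} + 4\right) - 339 = 713 \left(111 - \left(5 - 7 \left(\left(-7\right) \left(- \frac{1}{3}\right)\right)\right)\right) \left(\frac{556}{486} + 4\right) - 339 = 713 \left(111 + \left(-5 + 7 \cdot \frac{7}{3}\right)\right) \left(556 \cdot \frac{1}{486} + 4\right) - 339 = 713 \left(111 + \left(-5 + \frac{49}{3}\right)\right) \left(\frac{278}{243} + 4\right) - 339 = 713 \left(111 + \frac{34}{3}\right) \frac{1250}{243} - 339 = 713 \cdot \frac{367}{3} \cdot \frac{1250}{243} - 339 = 713 \cdot \frac{458750}{729} - 339 = \frac{327088750}{729} - 339 = \frac{326841619}{729}$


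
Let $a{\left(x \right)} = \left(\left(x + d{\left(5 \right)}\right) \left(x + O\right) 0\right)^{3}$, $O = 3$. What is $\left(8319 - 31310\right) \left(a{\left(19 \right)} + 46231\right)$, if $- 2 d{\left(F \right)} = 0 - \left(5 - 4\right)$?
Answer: $-1062896921$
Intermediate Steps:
$d{\left(F \right)} = \frac{1}{2}$ ($d{\left(F \right)} = - \frac{0 - \left(5 - 4\right)}{2} = - \frac{0 - 1}{2} = \left(- \frac{1}{2}\right) \left(-1\right) = \frac{1}{2}$)
$a{\left(x \right)} = 0$ ($a{\left(x \right)} = \left(\left(x + \frac{1}{2}\right) \left(x + 3\right) 0\right)^{3} = \left(\left(\frac{1}{2} + x\right) \left(3 + x\right) 0\right)^{3} = 0^{3} = 0$)
$\left(8319 - 31310\right) \left(a{\left(19 \right)} + 46231\right) = \left(8319 - 31310\right) \left(0 + 46231\right) = \left(-22991\right) 46231 = -1062896921$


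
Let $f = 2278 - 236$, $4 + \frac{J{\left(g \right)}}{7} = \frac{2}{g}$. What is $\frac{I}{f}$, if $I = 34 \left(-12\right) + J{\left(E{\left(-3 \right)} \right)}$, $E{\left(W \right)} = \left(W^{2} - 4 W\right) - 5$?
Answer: $- \frac{3481}{16336} \approx -0.21309$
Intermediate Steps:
$E{\left(W \right)} = -5 + W^{2} - 4 W$
$J{\left(g \right)} = -28 + \frac{14}{g}$ ($J{\left(g \right)} = -28 + 7 \frac{2}{g} = -28 + \frac{14}{g}$)
$I = - \frac{3481}{8}$ ($I = 34 \left(-12\right) - \left(28 - \frac{14}{-5 + \left(-3\right)^{2} - -12}\right) = -408 - \left(28 - \frac{14}{-5 + 9 + 12}\right) = -408 - \left(28 - \frac{14}{16}\right) = -408 + \left(-28 + 14 \cdot \frac{1}{16}\right) = -408 + \left(-28 + \frac{7}{8}\right) = -408 - \frac{217}{8} = - \frac{3481}{8} \approx -435.13$)
$f = 2042$ ($f = 2278 - 236 = 2042$)
$\frac{I}{f} = - \frac{3481}{8 \cdot 2042} = \left(- \frac{3481}{8}\right) \frac{1}{2042} = - \frac{3481}{16336}$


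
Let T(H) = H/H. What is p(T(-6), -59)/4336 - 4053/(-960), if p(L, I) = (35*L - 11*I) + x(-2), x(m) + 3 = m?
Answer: 379701/86720 ≈ 4.3785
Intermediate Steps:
x(m) = -3 + m
T(H) = 1
p(L, I) = -5 - 11*I + 35*L (p(L, I) = (35*L - 11*I) + (-3 - 2) = (-11*I + 35*L) - 5 = -5 - 11*I + 35*L)
p(T(-6), -59)/4336 - 4053/(-960) = (-5 - 11*(-59) + 35*1)/4336 - 4053/(-960) = (-5 + 649 + 35)*(1/4336) - 4053*(-1/960) = 679*(1/4336) + 1351/320 = 679/4336 + 1351/320 = 379701/86720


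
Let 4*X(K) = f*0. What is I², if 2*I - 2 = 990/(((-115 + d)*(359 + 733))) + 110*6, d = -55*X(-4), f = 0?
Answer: 7678989667801/70090384 ≈ 1.0956e+5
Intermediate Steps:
X(K) = 0 (X(K) = (0*0)/4 = (¼)*0 = 0)
d = 0 (d = -55*0 = 0)
I = 2771099/8372 (I = 1 + (990/(((-115 + 0)*(359 + 733))) + 110*6)/2 = 1 + (990/((-115*1092)) + 660)/2 = 1 + (990/(-125580) + 660)/2 = 1 + (990*(-1/125580) + 660)/2 = 1 + (-33/4186 + 660)/2 = 1 + (½)*(2762727/4186) = 1 + 2762727/8372 = 2771099/8372 ≈ 331.00)
I² = (2771099/8372)² = 7678989667801/70090384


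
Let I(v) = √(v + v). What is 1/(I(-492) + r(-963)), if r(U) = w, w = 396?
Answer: 33/13150 - I*√246/78900 ≈ 0.0025095 - 0.00019879*I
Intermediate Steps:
r(U) = 396
I(v) = √2*√v (I(v) = √(2*v) = √2*√v)
1/(I(-492) + r(-963)) = 1/(√2*√(-492) + 396) = 1/(√2*(2*I*√123) + 396) = 1/(2*I*√246 + 396) = 1/(396 + 2*I*√246)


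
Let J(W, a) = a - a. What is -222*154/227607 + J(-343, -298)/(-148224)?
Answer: -11396/75869 ≈ -0.15021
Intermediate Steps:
J(W, a) = 0
-222*154/227607 + J(-343, -298)/(-148224) = -222*154/227607 + 0/(-148224) = -34188*1/227607 + 0*(-1/148224) = -11396/75869 + 0 = -11396/75869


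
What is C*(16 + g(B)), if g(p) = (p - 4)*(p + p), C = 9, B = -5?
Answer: 954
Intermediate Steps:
g(p) = 2*p*(-4 + p) (g(p) = (-4 + p)*(2*p) = 2*p*(-4 + p))
C*(16 + g(B)) = 9*(16 + 2*(-5)*(-4 - 5)) = 9*(16 + 2*(-5)*(-9)) = 9*(16 + 90) = 9*106 = 954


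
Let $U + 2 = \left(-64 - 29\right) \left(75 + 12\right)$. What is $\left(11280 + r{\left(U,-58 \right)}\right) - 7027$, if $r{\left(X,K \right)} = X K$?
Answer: $473647$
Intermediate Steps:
$U = -8093$ ($U = -2 + \left(-64 - 29\right) \left(75 + 12\right) = -2 - 8091 = -8093$)
$r{\left(X,K \right)} = K X$
$\left(11280 + r{\left(U,-58 \right)}\right) - 7027 = \left(11280 - -469394\right) - 7027 = \left(11280 + 469394\right) - 7027 = 480674 - 7027 = 473647$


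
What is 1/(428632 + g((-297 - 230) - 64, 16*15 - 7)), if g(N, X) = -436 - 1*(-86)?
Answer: 1/428282 ≈ 2.3349e-6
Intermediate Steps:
g(N, X) = -350 (g(N, X) = -436 + 86 = -350)
1/(428632 + g((-297 - 230) - 64, 16*15 - 7)) = 1/(428632 - 350) = 1/428282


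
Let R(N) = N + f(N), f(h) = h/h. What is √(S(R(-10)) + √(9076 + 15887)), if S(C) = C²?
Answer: √(81 + √24963) ≈ 15.460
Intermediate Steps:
f(h) = 1
R(N) = 1 + N (R(N) = N + 1 = 1 + N)
√(S(R(-10)) + √(9076 + 15887)) = √((1 - 10)² + √(9076 + 15887)) = √((-9)² + √24963) = √(81 + √24963)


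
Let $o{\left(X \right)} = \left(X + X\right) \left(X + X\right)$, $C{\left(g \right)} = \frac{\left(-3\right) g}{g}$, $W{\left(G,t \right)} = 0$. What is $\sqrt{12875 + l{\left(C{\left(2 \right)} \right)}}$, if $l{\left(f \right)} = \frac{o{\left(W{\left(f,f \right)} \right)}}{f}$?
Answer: $5 \sqrt{515} \approx 113.47$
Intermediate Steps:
$C{\left(g \right)} = -3$
$o{\left(X \right)} = 4 X^{2}$ ($o{\left(X \right)} = 2 X 2 X = 4 X^{2}$)
$l{\left(f \right)} = 0$ ($l{\left(f \right)} = \frac{4 \cdot 0^{2}}{f} = \frac{4 \cdot 0}{f} = \frac{0}{f} = 0$)
$\sqrt{12875 + l{\left(C{\left(2 \right)} \right)}} = \sqrt{12875 + 0} = \sqrt{12875} = 5 \sqrt{515}$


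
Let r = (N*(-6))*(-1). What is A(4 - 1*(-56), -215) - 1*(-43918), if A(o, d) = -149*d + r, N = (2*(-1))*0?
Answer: 75953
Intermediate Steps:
N = 0 (N = -2*0 = 0)
r = 0 (r = (0*(-6))*(-1) = 0*(-1) = 0)
A(o, d) = -149*d (A(o, d) = -149*d + 0 = -149*d)
A(4 - 1*(-56), -215) - 1*(-43918) = -149*(-215) - 1*(-43918) = 32035 + 43918 = 75953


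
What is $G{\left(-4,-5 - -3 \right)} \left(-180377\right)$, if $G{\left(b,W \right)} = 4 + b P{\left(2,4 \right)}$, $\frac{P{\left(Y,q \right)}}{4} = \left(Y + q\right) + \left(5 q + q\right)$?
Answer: $85859452$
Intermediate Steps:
$P{\left(Y,q \right)} = 4 Y + 28 q$ ($P{\left(Y,q \right)} = 4 \left(\left(Y + q\right) + \left(5 q + q\right)\right) = 4 \left(\left(Y + q\right) + 6 q\right) = 4 \left(Y + 7 q\right) = 4 Y + 28 q$)
$G{\left(b,W \right)} = 4 + 120 b$ ($G{\left(b,W \right)} = 4 + b \left(4 \cdot 2 + 28 \cdot 4\right) = 4 + b \left(8 + 112\right) = 4 + b 120 = 4 + 120 b$)
$G{\left(-4,-5 - -3 \right)} \left(-180377\right) = \left(4 + 120 \left(-4\right)\right) \left(-180377\right) = \left(4 - 480\right) \left(-180377\right) = \left(-476\right) \left(-180377\right) = 85859452$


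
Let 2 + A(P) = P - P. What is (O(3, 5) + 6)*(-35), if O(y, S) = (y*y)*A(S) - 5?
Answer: 595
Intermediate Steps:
A(P) = -2 (A(P) = -2 + (P - P) = -2 + 0 = -2)
O(y, S) = -5 - 2*y² (O(y, S) = (y*y)*(-2) - 5 = y²*(-2) - 5 = -2*y² - 5 = -5 - 2*y²)
(O(3, 5) + 6)*(-35) = ((-5 - 2*3²) + 6)*(-35) = ((-5 - 2*9) + 6)*(-35) = ((-5 - 18) + 6)*(-35) = (-23 + 6)*(-35) = -17*(-35) = 595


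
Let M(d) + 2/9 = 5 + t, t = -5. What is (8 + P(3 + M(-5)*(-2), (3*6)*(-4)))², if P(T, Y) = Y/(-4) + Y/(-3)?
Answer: 2500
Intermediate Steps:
M(d) = -2/9 (M(d) = -2/9 + (5 - 5) = -2/9 + 0 = -2/9)
P(T, Y) = -7*Y/12 (P(T, Y) = Y*(-¼) + Y*(-⅓) = -Y/4 - Y/3 = -7*Y/12)
(8 + P(3 + M(-5)*(-2), (3*6)*(-4)))² = (8 - 7*3*6*(-4)/12)² = (8 - 21*(-4)/2)² = (8 - 7/12*(-72))² = (8 + 42)² = 50² = 2500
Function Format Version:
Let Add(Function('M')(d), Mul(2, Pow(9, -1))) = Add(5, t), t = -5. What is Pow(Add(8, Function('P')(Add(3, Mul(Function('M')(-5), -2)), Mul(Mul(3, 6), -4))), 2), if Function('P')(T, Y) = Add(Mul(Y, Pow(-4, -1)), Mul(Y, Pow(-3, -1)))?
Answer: 2500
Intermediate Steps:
Function('M')(d) = Rational(-2, 9) (Function('M')(d) = Add(Rational(-2, 9), Add(5, -5)) = Add(Rational(-2, 9), 0) = Rational(-2, 9))
Function('P')(T, Y) = Mul(Rational(-7, 12), Y) (Function('P')(T, Y) = Add(Mul(Y, Rational(-1, 4)), Mul(Y, Rational(-1, 3))) = Add(Mul(Rational(-1, 4), Y), Mul(Rational(-1, 3), Y)) = Mul(Rational(-7, 12), Y))
Pow(Add(8, Function('P')(Add(3, Mul(Function('M')(-5), -2)), Mul(Mul(3, 6), -4))), 2) = Pow(Add(8, Mul(Rational(-7, 12), Mul(Mul(3, 6), -4))), 2) = Pow(Add(8, Mul(Rational(-7, 12), Mul(18, -4))), 2) = Pow(Add(8, Mul(Rational(-7, 12), -72)), 2) = Pow(Add(8, 42), 2) = Pow(50, 2) = 2500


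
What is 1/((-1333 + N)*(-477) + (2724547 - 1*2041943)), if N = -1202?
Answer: 1/1891799 ≈ 5.2860e-7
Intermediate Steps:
1/((-1333 + N)*(-477) + (2724547 - 1*2041943)) = 1/((-1333 - 1202)*(-477) + (2724547 - 1*2041943)) = 1/(-2535*(-477) + (2724547 - 2041943)) = 1/(1209195 + 682604) = 1/1891799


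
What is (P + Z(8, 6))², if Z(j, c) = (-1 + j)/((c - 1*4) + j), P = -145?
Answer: 2082249/100 ≈ 20823.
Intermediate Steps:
Z(j, c) = (-1 + j)/(-4 + c + j) (Z(j, c) = (-1 + j)/((c - 4) + j) = (-1 + j)/((-4 + c) + j) = (-1 + j)/(-4 + c + j))
(P + Z(8, 6))² = (-145 + (-1 + 8)/(-4 + 6 + 8))² = (-145 + 7/10)² = (-1443/10)² = 2082249/100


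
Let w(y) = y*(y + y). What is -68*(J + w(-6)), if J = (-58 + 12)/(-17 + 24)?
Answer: -31144/7 ≈ -4449.1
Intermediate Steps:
w(y) = 2*y**2 (w(y) = y*(2*y) = 2*y**2)
J = -46/7 ≈ -6.5714
-68*(J + w(-6)) = -68*(-46/7 + 2*(-6)**2) = -68*(-46/7 + 2*36) = -68*(-46/7 + 72) = -68*458/7 = -31144/7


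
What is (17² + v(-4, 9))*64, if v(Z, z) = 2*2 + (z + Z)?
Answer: 19072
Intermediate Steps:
v(Z, z) = 4 + Z + z (v(Z, z) = 4 + (Z + z) = 4 + Z + z)
(17² + v(-4, 9))*64 = (17² + (4 - 4 + 9))*64 = (289 + 9)*64 = 298*64 = 19072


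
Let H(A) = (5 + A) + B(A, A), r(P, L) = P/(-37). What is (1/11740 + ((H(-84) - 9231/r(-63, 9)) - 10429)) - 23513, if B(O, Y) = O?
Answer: -9744833939/246540 ≈ -39526.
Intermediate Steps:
r(P, L) = -P/37 (r(P, L) = P*(-1/37) = -P/37)
H(A) = 5 + 2*A (H(A) = (5 + A) + A = 5 + 2*A)
(1/11740 + ((H(-84) - 9231/r(-63, 9)) - 10429)) - 23513 = (1/11740 + (((5 + 2*(-84)) - 9231/((-1/37*(-63)))) - 10429)) - 23513 = (1/11740 + (((5 - 168) - 9231/63/37) - 10429)) - 23513 = (1/11740 + ((-163 - 9231*37/63) - 10429)) - 23513 = (1/11740 + ((-163 - 113849/21) - 10429)) - 23513 = (1/11740 + (-117272/21 - 10429)) - 23513 = (1/11740 - 336281/21) - 23513 = -3947938919/246540 - 23513 = -9744833939/246540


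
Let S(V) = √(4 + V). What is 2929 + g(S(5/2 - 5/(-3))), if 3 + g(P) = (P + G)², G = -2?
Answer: 17629/6 - 14*√6/3 ≈ 2926.7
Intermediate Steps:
g(P) = -3 + (-2 + P)² (g(P) = -3 + (P - 2)² = -3 + (-2 + P)²)
2929 + g(S(5/2 - 5/(-3))) = 2929 + (-3 + (-2 + √(4 + (5/2 - 5/(-3))))²) = 2929 + (-3 + (-2 + √(4 + (5*(½) - 5*(-⅓))))²) = 2929 + (-3 + (-2 + √(4 + (5/2 + 5/3)))²) = 2929 + (-3 + (-2 + √(4 + 25/6))²) = 2929 + (-3 + (-2 + √(49/6))²) = 2929 + (-3 + (-2 + 7*√6/6)²) = 2926 + (-2 + 7*√6/6)²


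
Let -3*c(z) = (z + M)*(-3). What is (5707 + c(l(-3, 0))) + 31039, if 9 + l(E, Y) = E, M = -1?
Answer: 36733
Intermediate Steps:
l(E, Y) = -9 + E
c(z) = -1 + z (c(z) = -(z - 1)*(-3)/3 = -(-1 + z)*(-3)/3 = -(3 - 3*z)/3 = -1 + z)
(5707 + c(l(-3, 0))) + 31039 = (5707 + (-1 + (-9 - 3))) + 31039 = (5707 + (-1 - 12)) + 31039 = (5707 - 13) + 31039 = 5694 + 31039 = 36733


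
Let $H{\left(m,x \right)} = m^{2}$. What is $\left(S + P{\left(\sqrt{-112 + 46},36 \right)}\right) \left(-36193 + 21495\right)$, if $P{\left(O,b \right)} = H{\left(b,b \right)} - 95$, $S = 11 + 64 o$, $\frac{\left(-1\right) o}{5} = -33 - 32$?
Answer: $-323532376$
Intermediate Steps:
$o = 325$ ($o = - 5 \left(-33 - 32\right) = \left(-5\right) \left(-65\right) = 325$)
$S = 20811$ ($S = 11 + 64 \cdot 325 = 11 + 20800 = 20811$)
$P{\left(O,b \right)} = -95 + b^{2}$ ($P{\left(O,b \right)} = b^{2} - 95 = -95 + b^{2}$)
$\left(S + P{\left(\sqrt{-112 + 46},36 \right)}\right) \left(-36193 + 21495\right) = \left(20811 - \left(95 - 36^{2}\right)\right) \left(-36193 + 21495\right) = \left(20811 + \left(-95 + 1296\right)\right) \left(-14698\right) = \left(20811 + 1201\right) \left(-14698\right) = 22012 \left(-14698\right) = -323532376$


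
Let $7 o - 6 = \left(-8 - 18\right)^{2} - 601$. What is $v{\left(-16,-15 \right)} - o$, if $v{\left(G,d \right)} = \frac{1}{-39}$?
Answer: $- \frac{3166}{273} \approx -11.597$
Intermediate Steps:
$v{\left(G,d \right)} = - \frac{1}{39}$
$o = \frac{81}{7}$ ($o = \frac{6}{7} + \frac{\left(-8 - 18\right)^{2} - 601}{7} = \frac{6}{7} + \frac{\left(-26\right)^{2} - 601}{7} = \frac{6}{7} + \frac{676 - 601}{7} = \frac{6}{7} + \frac{1}{7} \cdot 75 = \frac{6}{7} + \frac{75}{7} = \frac{81}{7} \approx 11.571$)
$v{\left(-16,-15 \right)} - o = - \frac{1}{39} - \frac{81}{7} = - \frac{3166}{273}$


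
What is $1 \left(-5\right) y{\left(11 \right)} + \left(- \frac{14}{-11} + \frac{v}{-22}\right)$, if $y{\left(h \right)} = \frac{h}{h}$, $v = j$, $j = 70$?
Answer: $- \frac{76}{11} \approx -6.9091$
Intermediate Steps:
$v = 70$
$y{\left(h \right)} = 1$
$1 \left(-5\right) y{\left(11 \right)} + \left(- \frac{14}{-11} + \frac{v}{-22}\right) = 1 \left(-5\right) 1 + \left(- \frac{14}{-11} + \frac{70}{-22}\right) = \left(-5\right) 1 + \left(\left(-14\right) \left(- \frac{1}{11}\right) + 70 \left(- \frac{1}{22}\right)\right) = -5 + \left(\frac{14}{11} - \frac{35}{11}\right) = -5 - \frac{21}{11} = - \frac{76}{11}$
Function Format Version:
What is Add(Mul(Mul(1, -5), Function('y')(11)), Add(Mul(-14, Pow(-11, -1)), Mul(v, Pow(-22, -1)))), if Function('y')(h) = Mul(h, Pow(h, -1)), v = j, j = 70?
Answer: Rational(-76, 11) ≈ -6.9091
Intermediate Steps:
v = 70
Function('y')(h) = 1
Add(Mul(Mul(1, -5), Function('y')(11)), Add(Mul(-14, Pow(-11, -1)), Mul(v, Pow(-22, -1)))) = Add(Mul(Mul(1, -5), 1), Add(Mul(-14, Pow(-11, -1)), Mul(70, Pow(-22, -1)))) = Add(Mul(-5, 1), Add(Mul(-14, Rational(-1, 11)), Mul(70, Rational(-1, 22)))) = Add(-5, Add(Rational(14, 11), Rational(-35, 11))) = Add(-5, Rational(-21, 11)) = Rational(-76, 11)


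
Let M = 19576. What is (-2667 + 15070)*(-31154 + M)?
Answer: -143601934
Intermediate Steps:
(-2667 + 15070)*(-31154 + M) = (-2667 + 15070)*(-31154 + 19576) = 12403*(-11578) = -143601934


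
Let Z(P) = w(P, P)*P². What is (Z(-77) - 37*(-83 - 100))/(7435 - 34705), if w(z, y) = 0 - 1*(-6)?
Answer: -941/606 ≈ -1.5528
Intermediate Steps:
w(z, y) = 6 (w(z, y) = 0 + 6 = 6)
Z(P) = 6*P²
(Z(-77) - 37*(-83 - 100))/(7435 - 34705) = (6*(-77)² - 37*(-83 - 100))/(7435 - 34705) = (6*5929 - 37*(-183))/(-27270) = (35574 + 6771)*(-1/27270) = 42345*(-1/27270) = -941/606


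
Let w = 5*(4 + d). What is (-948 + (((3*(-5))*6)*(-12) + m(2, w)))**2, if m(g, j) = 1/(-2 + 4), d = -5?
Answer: 70225/4 ≈ 17556.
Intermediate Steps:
w = -5 (w = 5*(4 - 5) = 5*(-1) = -5)
m(g, j) = 1/2
(-948 + (((3*(-5))*6)*(-12) + m(2, w)))**2 = (-948 + (((3*(-5))*6)*(-12) + 1/2))**2 = (-948 + (-15*6*(-12) + 1/2))**2 = (-948 + (-90*(-12) + 1/2))**2 = (-948 + (1080 + 1/2))**2 = (-948 + 2161/2)**2 = (265/2)**2 = 70225/4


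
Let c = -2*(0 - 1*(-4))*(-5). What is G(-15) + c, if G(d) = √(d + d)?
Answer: 40 + I*√30 ≈ 40.0 + 5.4772*I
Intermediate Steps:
G(d) = √2*√d (G(d) = √(2*d) = √2*√d)
c = 40 (c = -2*(0 + 4)*(-5) = -2*4*(-5) = -8*(-5) = 40)
G(-15) + c = √2*√(-15) + 40 = √2*(I*√15) + 40 = I*√30 + 40 = 40 + I*√30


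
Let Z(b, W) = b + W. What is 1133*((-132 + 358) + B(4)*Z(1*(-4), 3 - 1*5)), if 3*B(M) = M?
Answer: 246994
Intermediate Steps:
B(M) = M/3
Z(b, W) = W + b
1133*((-132 + 358) + B(4)*Z(1*(-4), 3 - 1*5)) = 1133*((-132 + 358) + ((1/3)*4)*((3 - 1*5) + 1*(-4))) = 1133*(226 + 4*((3 - 5) - 4)/3) = 1133*(226 + 4*(-2 - 4)/3) = 1133*(226 + (4/3)*(-6)) = 1133*(226 - 8) = 1133*218 = 246994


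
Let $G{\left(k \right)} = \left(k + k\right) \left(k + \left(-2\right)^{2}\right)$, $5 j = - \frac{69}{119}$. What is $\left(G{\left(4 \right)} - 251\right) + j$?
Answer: $- \frac{111334}{595} \approx -187.12$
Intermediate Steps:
$j = - \frac{69}{595}$ ($j = \frac{\left(-69\right) \frac{1}{119}}{5} = \frac{1}{5} \left(- \frac{69}{119}\right) = - \frac{69}{595} \approx -0.11597$)
$G{\left(k \right)} = 2 k \left(4 + k\right)$ ($G{\left(k \right)} = 2 k \left(k + 4\right) = 2 k \left(4 + k\right)$)
$\left(G{\left(4 \right)} - 251\right) + j = \left(2 \cdot 4 \left(4 + 4\right) - 251\right) - \frac{69}{595} = \left(2 \cdot 4 \cdot 8 - 251\right) - \frac{69}{595} = \left(64 - 251\right) - \frac{69}{595} = -187 - \frac{69}{595} = - \frac{111334}{595}$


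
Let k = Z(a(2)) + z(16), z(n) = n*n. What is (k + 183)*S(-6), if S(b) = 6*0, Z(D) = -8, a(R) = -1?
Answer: 0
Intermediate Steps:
z(n) = n**2
k = 248 (k = -8 + 16**2 = -8 + 256 = 248)
S(b) = 0
(k + 183)*S(-6) = (248 + 183)*0 = 431*0 = 0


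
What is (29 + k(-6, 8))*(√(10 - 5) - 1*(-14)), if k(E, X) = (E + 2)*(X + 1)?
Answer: -98 - 7*√5 ≈ -113.65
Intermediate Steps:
k(E, X) = (1 + X)*(2 + E) (k(E, X) = (2 + E)*(1 + X) = (1 + X)*(2 + E))
(29 + k(-6, 8))*(√(10 - 5) - 1*(-14)) = (29 + (2 - 6 + 2*8 - 6*8))*(√(10 - 5) - 1*(-14)) = (29 + (2 - 6 + 16 - 48))*(√5 + 14) = (29 - 36)*(14 + √5) = -7*(14 + √5) = -98 - 7*√5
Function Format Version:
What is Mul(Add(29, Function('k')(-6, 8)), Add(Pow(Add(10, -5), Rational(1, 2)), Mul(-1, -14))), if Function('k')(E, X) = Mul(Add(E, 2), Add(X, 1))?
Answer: Add(-98, Mul(-7, Pow(5, Rational(1, 2)))) ≈ -113.65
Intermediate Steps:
Function('k')(E, X) = Mul(Add(1, X), Add(2, E)) (Function('k')(E, X) = Mul(Add(2, E), Add(1, X)) = Mul(Add(1, X), Add(2, E)))
Mul(Add(29, Function('k')(-6, 8)), Add(Pow(Add(10, -5), Rational(1, 2)), Mul(-1, -14))) = Mul(Add(29, Add(2, -6, Mul(2, 8), Mul(-6, 8))), Add(Pow(Add(10, -5), Rational(1, 2)), Mul(-1, -14))) = Mul(Add(29, Add(2, -6, 16, -48)), Add(Pow(5, Rational(1, 2)), 14)) = Mul(Add(29, -36), Add(14, Pow(5, Rational(1, 2)))) = Mul(-7, Add(14, Pow(5, Rational(1, 2)))) = Add(-98, Mul(-7, Pow(5, Rational(1, 2))))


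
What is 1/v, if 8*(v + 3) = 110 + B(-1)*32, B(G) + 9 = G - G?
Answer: -4/101 ≈ -0.039604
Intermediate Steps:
B(G) = -9 (B(G) = -9 + (G - G) = -9 + 0 = -9)
v = -101/4 (v = -3 + (110 - 9*32)/8 = -3 + (110 - 288)/8 = -3 + (⅛)*(-178) = -3 - 89/4 = -101/4 ≈ -25.250)
1/v = 1/(-101/4) = -4/101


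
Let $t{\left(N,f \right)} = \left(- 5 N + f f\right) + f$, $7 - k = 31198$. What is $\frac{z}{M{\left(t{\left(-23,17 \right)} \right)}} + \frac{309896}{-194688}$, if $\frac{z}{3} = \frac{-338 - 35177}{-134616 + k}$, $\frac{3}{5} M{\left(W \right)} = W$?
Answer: $- \frac{33363836507}{20972448432} \approx -1.5908$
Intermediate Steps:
$k = -31191$ ($k = 7 - 31198 = -31191$)
$t{\left(N,f \right)} = f + f^{2} - 5 N$ ($t{\left(N,f \right)} = \left(- 5 N + f^{2}\right) + f = \left(f^{2} - 5 N\right) + f = f + f^{2} - 5 N$)
$M{\left(W \right)} = \frac{5 W}{3}$
$z = \frac{35515}{55269}$ ($z = 3 \frac{-338 - 35177}{-134616 - 31191} = 3 \left(- \frac{35515}{-165807}\right) = 3 \left(\left(-35515\right) \left(- \frac{1}{165807}\right)\right) = 3 \cdot \frac{35515}{165807} = \frac{35515}{55269} \approx 0.64258$)
$\frac{z}{M{\left(t{\left(-23,17 \right)} \right)}} + \frac{309896}{-194688} = \frac{35515}{55269 \frac{5 \left(17 + 17^{2} - -115\right)}{3}} + \frac{309896}{-194688} = \frac{35515}{55269 \frac{5 \left(17 + 289 + 115\right)}{3}} + 309896 \left(- \frac{1}{194688}\right) = \frac{35515}{55269 \cdot \frac{5}{3} \cdot 421} - \frac{38737}{24336} = \frac{35515}{55269 \cdot \frac{2105}{3}} - \frac{38737}{24336} = \frac{35515}{55269} \cdot \frac{3}{2105} - \frac{38737}{24336} = \frac{7103}{7756083} - \frac{38737}{24336} = - \frac{33363836507}{20972448432}$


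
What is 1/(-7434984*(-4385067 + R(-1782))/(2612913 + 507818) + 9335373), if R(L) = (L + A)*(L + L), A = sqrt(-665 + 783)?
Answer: 15100333765932240143/70211924864483538325018971 - 9188223681108384*sqrt(118)/23403974954827846108339657 ≈ 2.1080e-7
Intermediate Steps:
A = sqrt(118) ≈ 10.863
R(L) = 2*L*(L + sqrt(118)) (R(L) = (L + sqrt(118))*(L + L) = (L + sqrt(118))*(2*L) = 2*L*(L + sqrt(118)))
1/(-7434984*(-4385067 + R(-1782))/(2612913 + 507818) + 9335373) = 1/(-7434984*(-4385067 + 2*(-1782)*(-1782 + sqrt(118)))/(2612913 + 507818) + 9335373) = 1/(-(14617037279304/3120731 - 26498282976*sqrt(118)/3120731) + 9335373) = 1/(-7434984*(1965981/3120731 - 3564*sqrt(118)/3120731) + 9335373) = 1/((-14617037279304/3120731 + 26498282976*sqrt(118)/3120731) + 9335373) = 1/(14516150638359/3120731 + 26498282976*sqrt(118)/3120731)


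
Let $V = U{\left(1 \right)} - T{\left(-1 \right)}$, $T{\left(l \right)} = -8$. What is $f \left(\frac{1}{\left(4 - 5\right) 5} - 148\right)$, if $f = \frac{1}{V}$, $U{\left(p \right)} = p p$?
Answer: $- \frac{247}{15} \approx -16.467$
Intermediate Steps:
$U{\left(p \right)} = p^{2}$
$V = 9$ ($V = 1^{2} - -8 = 1 + 8 = 9$)
$f = \frac{1}{9} \approx 0.11111$
$f \left(\frac{1}{\left(4 - 5\right) 5} - 148\right) = \frac{\frac{1}{\left(4 - 5\right) 5} - 148}{9} = \frac{\frac{1}{\left(-1\right) 5} - 148}{9} = \frac{\frac{1}{-5} - 148}{9} = \frac{- \frac{1}{5} - 148}{9} = \frac{1}{9} \left(- \frac{741}{5}\right) = - \frac{247}{15}$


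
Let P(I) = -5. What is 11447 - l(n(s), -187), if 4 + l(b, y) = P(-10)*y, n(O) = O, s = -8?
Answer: 10516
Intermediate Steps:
l(b, y) = -4 - 5*y
11447 - l(n(s), -187) = 11447 - (-4 - 5*(-187)) = 11447 - (-4 + 935) = 11447 - 1*931 = 11447 - 931 = 10516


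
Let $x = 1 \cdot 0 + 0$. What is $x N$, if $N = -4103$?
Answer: $0$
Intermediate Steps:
$x = 0$ ($x = 0 + 0 = 0$)
$x N = 0 \left(-4103\right) = 0$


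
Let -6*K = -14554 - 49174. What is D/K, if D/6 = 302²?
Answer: 205209/3983 ≈ 51.521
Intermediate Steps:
D = 547224 (D = 6*302² = 6*91204 = 547224)
K = 31864/3 (K = -(-14554 - 49174)/6 = -⅙*(-63728) = 31864/3 ≈ 10621.)
D/K = 547224/(31864/3) = 547224*(3/31864) = 205209/3983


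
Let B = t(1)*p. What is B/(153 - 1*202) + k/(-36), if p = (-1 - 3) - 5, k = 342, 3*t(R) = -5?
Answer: -961/98 ≈ -9.8061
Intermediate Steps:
t(R) = -5/3 (t(R) = (⅓)*(-5) = -5/3)
p = -9 (p = -4 - 5 = -9)
B = 15 (B = -5/3*(-9) = 15)
B/(153 - 1*202) + k/(-36) = 15/(153 - 1*202) + 342/(-36) = 15/(153 - 202) + 342*(-1/36) = 15/(-49) - 19/2 = 15*(-1/49) - 19/2 = -15/49 - 19/2 = -961/98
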